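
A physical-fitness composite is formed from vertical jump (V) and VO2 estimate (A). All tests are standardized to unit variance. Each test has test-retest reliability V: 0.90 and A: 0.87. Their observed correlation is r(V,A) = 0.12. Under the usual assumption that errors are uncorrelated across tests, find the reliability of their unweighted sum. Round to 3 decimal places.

Var(V+A) = 2 + 2·[0.12] = 2 + 0.24 = 2.24.
Under uncorrelated errors the observed covariances equal the true-score covariances, so only the own-variance terms attenuate.
True-score variance = [0.90 + 0.87] + 0.24 = 1.77 + 0.24 = 2.01.
Reliability = 2.01 / 2.24 = 0.897.

0.897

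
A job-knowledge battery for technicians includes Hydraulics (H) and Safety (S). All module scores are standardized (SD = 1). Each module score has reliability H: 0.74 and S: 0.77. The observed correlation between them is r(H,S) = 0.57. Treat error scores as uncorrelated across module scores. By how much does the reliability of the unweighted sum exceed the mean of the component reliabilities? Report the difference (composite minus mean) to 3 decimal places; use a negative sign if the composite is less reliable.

0.089

Var(sum) = 2 + 1.14 = 3.14; true-score variance = 1.51 + 1.14 = 2.65; composite reliability = 0.8439.
Mean component reliability = 0.7550.
Difference = 0.8439 − 0.7550 = 0.089.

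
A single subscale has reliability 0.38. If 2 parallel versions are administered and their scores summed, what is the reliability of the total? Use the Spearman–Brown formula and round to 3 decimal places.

ρ_k = kρ / (1 + (k−1)ρ) = 2·0.38 / (1 + 1·0.38) = 0.760 / 1.380 = 0.551.

0.551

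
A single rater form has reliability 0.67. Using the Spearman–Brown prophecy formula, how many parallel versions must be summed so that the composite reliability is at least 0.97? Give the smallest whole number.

k ≥ ρ*(1−ρ₁)/(ρ₁(1−ρ*)) = 0.97·0.33 / (0.67·0.03) = 15.925.
Smallest integer k = 16.

16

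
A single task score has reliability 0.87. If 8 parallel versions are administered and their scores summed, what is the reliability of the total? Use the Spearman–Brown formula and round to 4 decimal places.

ρ_k = kρ / (1 + (k−1)ρ) = 8·0.87 / (1 + 7·0.87) = 6.960 / 7.090 = 0.9817.

0.9817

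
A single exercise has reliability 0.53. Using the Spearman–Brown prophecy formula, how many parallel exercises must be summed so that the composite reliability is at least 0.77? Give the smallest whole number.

k ≥ ρ*(1−ρ₁)/(ρ₁(1−ρ*)) = 0.77·0.47 / (0.53·0.23) = 2.969.
Smallest integer k = 3.

3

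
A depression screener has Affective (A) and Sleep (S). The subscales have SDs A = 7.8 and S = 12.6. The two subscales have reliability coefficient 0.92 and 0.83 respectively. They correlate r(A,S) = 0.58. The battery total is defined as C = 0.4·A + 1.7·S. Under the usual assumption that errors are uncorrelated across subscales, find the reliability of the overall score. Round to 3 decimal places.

0.856

Var(C) = 0.4²·7.8² + 1.7²·12.6² + 2·[0.68·7.8·12.6·0.58] = 468.551 + 77.5233 = 546.074.
Because errors are independent across components, Cov(Tᵢ,Tⱼ) = Cov(Xᵢ,Xⱼ); the off-diagonal part of the true-score variance is the same as above.
True-score variance = [0.4²·7.8²·0.92 + 1.7²·12.6²·0.83] + 77.5233 = 389.773 + 77.5233 = 467.297.
Reliability = 467.297 / 546.074 = 0.856.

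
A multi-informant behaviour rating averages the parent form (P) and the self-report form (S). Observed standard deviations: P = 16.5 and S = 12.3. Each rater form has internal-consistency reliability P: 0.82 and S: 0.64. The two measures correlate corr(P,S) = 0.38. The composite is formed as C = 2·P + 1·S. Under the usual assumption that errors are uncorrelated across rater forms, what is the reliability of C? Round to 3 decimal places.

Var(C) = 2²·16.5² + 12.3² + 2·[2·16.5·12.3·0.38] = 1240.29 + 308.484 = 1548.77.
Under uncorrelated errors the observed covariances equal the true-score covariances, so only the own-variance terms attenuate.
True-score variance = [2²·16.5²·0.82 + 12.3²·0.64] + 308.484 = 989.806 + 308.484 = 1298.29.
Reliability = 1298.29 / 1548.77 = 0.838.

0.838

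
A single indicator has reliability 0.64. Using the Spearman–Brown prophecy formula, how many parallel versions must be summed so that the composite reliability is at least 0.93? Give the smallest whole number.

k ≥ ρ*(1−ρ₁)/(ρ₁(1−ρ*)) = 0.93·0.36 / (0.64·0.07) = 7.473.
Smallest integer k = 8.

8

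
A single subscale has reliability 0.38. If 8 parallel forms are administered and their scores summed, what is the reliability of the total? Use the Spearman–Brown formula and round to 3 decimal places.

0.831

ρ_k = kρ / (1 + (k−1)ρ) = 8·0.38 / (1 + 7·0.38) = 3.040 / 3.660 = 0.831.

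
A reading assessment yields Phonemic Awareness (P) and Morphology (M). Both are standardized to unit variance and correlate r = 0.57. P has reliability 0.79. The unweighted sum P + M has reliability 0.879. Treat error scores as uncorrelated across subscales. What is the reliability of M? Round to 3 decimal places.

0.830

Var(P+M) = 2 + 2·0.57 = 3.140.
True-score variance = ρ_P + ρ_M + 2·0.57, so 0.879 = (0.79 + ρ_M + 1.14) / 3.140.
ρ_M = 0.879·3.140 − 0.79 − 1.14 = 0.830.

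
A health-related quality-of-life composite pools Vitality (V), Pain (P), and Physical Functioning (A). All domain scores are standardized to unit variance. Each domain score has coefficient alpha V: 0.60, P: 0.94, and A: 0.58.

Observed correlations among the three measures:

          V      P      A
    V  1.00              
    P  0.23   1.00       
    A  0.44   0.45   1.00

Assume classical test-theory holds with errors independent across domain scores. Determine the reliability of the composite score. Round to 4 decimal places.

0.8321

Var(V+P+A) = 3 + 2·[0.23 + 0.44 + 0.45] = 3 + 2.24 = 5.24.
Under uncorrelated errors the observed covariances equal the true-score covariances, so only the own-variance terms attenuate.
True-score variance = [0.60 + 0.94 + 0.58] + 2.24 = 2.12 + 2.24 = 4.36.
Reliability = 4.36 / 5.24 = 0.8321.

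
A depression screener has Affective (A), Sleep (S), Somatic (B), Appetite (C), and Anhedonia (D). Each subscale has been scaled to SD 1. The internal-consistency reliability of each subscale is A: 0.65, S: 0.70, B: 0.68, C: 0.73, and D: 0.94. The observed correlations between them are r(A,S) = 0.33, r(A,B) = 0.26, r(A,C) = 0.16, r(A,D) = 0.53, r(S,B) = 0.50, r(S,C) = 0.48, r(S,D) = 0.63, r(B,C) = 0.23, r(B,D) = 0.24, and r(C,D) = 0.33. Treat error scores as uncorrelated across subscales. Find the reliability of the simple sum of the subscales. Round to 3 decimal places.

0.895

Var(A+S+B+C+D) = 5 + 2·[0.33 + 0.26 + 0.16 + 0.53 + 0.50 + 0.48 + 0.63 + 0.23 + 0.24 + 0.33] = 5 + 7.38 = 12.38.
With uncorrelated errors the cross-covariances are all true-score covariance, so they carry over unchanged; only the diagonal terms shrink to ρᵢσᵢ².
True-score variance = [0.65 + 0.70 + 0.68 + 0.73 + 0.94] + 7.38 = 3.7 + 7.38 = 11.08.
Reliability = 11.08 / 12.38 = 0.895.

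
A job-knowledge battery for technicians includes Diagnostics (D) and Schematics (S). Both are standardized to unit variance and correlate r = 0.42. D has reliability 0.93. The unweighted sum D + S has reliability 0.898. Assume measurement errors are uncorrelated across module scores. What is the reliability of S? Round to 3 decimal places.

Var(D+S) = 2 + 2·0.42 = 2.840.
True-score variance = ρ_D + ρ_S + 2·0.42, so 0.898 = (0.93 + ρ_S + 0.84) / 2.840.
ρ_S = 0.898·2.840 − 0.93 − 0.84 = 0.780.

0.780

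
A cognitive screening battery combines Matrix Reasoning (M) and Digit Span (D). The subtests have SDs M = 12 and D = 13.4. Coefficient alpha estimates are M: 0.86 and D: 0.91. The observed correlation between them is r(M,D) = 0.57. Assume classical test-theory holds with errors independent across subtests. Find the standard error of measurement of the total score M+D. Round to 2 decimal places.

6.03

Var(total) = 323.56 + 183.312 = 506.872.
True-score variance = 287.24 + 183.312 = 470.552, so reliability = 0.9283.
Error variance = 506.872 − 470.552 = 36.3204; SEM = √36.3204 = 6.03.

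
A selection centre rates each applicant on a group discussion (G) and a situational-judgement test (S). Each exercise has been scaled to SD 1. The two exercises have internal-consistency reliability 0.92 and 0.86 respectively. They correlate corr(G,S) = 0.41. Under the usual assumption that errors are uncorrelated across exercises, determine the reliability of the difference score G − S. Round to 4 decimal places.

0.8136

Var(G−S) = 1 + 1 − 2·0.41 = 2 − 0.82 = 1.18.
Because errors are independent across components, Cov(Tᵢ,Tⱼ) = Cov(Xᵢ,Xⱼ); the off-diagonal part of the true-score variance is the same as above.
True-score variance = [0.92 + 0.86] − 0.82 = 1.78 − 0.82 = 0.96.
Reliability = 0.96 / 1.18 = 0.8136.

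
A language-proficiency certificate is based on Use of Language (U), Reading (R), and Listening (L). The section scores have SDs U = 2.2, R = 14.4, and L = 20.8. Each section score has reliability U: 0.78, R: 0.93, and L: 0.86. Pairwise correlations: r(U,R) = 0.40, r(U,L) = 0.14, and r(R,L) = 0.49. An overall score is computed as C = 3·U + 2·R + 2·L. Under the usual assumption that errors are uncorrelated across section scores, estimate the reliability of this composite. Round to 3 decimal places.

0.923

Var(C) = 3²·2.2² + 2²·14.4² + 2²·20.8² + 2·[6·2.2·14.4·0.40 + 6·2.2·20.8·0.14 + 4·14.4·20.8·0.49] = 2603.56 + 1403.06 = 4006.62.
With uncorrelated errors the cross-covariances are all true-score covariance, so they carry over unchanged; only the diagonal terms shrink to ρᵢσᵢ².
True-score variance = [3²·2.2²·0.78 + 2²·14.4²·0.93 + 2²·20.8²·0.86] + 1403.06 = 2293.64 + 1403.06 = 3696.7.
Reliability = 3696.7 / 4006.62 = 0.923.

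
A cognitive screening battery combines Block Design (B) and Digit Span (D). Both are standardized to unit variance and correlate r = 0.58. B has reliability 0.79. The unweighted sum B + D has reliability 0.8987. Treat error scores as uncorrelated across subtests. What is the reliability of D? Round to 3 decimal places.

0.890

Var(B+D) = 2 + 2·0.58 = 3.160.
True-score variance = ρ_B + ρ_D + 2·0.58, so 0.8987 = (0.79 + ρ_D + 1.16) / 3.160.
ρ_D = 0.8987·3.160 − 0.79 − 1.16 = 0.890.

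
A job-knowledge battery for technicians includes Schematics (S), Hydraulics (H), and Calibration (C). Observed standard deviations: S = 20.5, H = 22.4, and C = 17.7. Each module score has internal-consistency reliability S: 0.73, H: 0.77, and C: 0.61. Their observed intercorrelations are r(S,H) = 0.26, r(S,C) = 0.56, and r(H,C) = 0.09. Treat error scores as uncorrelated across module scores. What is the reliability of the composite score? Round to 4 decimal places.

0.8201

Var(S+H+C) = 20.5² + 22.4² + 17.7² + 2·[20.5·22.4·0.26 + 20.5·17.7·0.56 + 22.4·17.7·0.09] = 1235.3 + 716.542 = 1951.84.
Because errors are independent across components, Cov(Tᵢ,Tⱼ) = Cov(Xᵢ,Xⱼ); the off-diagonal part of the true-score variance is the same as above.
True-score variance = [20.5²·0.73 + 22.4²·0.77 + 17.7²·0.61] + 716.542 = 884.245 + 716.542 = 1600.79.
Reliability = 1600.79 / 1951.84 = 0.8201.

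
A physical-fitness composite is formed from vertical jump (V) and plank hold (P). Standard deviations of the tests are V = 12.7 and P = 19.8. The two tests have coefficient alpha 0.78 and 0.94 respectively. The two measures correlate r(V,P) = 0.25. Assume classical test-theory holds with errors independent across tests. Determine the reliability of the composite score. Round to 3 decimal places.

0.913

Var(V+P) = 12.7² + 19.8² + 2·[12.7·19.8·0.25] = 553.33 + 125.73 = 679.06.
Under uncorrelated errors the observed covariances equal the true-score covariances, so only the own-variance terms attenuate.
True-score variance = [12.7²·0.78 + 19.8²·0.94] + 125.73 = 494.324 + 125.73 = 620.054.
Reliability = 620.054 / 679.06 = 0.913.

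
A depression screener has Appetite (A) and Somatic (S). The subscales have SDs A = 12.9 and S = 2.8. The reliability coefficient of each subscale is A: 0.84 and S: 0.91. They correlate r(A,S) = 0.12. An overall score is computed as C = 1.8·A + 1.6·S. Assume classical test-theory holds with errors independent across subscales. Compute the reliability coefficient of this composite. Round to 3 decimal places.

0.849

Var(C) = 1.8²·12.9² + 1.6²·2.8² + 2·[2.88·12.9·2.8·0.12] = 559.239 + 24.9661 = 584.205.
With uncorrelated errors the cross-covariances are all true-score covariance, so they carry over unchanged; only the diagonal terms shrink to ρᵢσᵢ².
True-score variance = [1.8²·12.9²·0.84 + 1.6²·2.8²·0.91] + 24.9661 = 471.166 + 24.9661 = 496.132.
Reliability = 496.132 / 584.205 = 0.849.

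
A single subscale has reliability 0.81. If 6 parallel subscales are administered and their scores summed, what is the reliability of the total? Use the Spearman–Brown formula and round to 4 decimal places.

0.9624

ρ_k = kρ / (1 + (k−1)ρ) = 6·0.81 / (1 + 5·0.81) = 4.860 / 5.050 = 0.9624.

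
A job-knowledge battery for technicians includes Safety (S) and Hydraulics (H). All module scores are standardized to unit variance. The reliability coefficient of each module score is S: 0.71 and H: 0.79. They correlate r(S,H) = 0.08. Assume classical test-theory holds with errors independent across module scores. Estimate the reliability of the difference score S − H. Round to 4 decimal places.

Var(S−H) = 1 + 1 − 2·0.08 = 2 − 0.16 = 1.84.
Under uncorrelated errors the observed covariances equal the true-score covariances, so only the own-variance terms attenuate.
True-score variance = [0.71 + 0.79] − 0.16 = 1.5 − 0.16 = 1.34.
Reliability = 1.34 / 1.84 = 0.7283.

0.7283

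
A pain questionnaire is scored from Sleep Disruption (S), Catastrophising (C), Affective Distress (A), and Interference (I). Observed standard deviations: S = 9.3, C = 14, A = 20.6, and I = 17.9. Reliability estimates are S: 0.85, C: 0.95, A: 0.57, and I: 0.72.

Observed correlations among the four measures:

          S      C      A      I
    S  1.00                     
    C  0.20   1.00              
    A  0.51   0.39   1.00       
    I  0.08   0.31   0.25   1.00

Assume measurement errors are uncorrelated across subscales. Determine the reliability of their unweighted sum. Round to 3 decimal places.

0.842

Var(S+C+A+I) = 9.3² + 14² + 20.6² + 17.9² + 2·[9.3·14·0.20 + 9.3·20.6·0.51 + 9.3·17.9·0.08 + 14·20.6·0.39 + 14·17.9·0.31 + 20.6·17.9·0.25] = 1027.26 + 838.821 = 1866.08.
Because errors are independent across components, Cov(Tᵢ,Tⱼ) = Cov(Xᵢ,Xⱼ); the off-diagonal part of the true-score variance is the same as above.
True-score variance = [9.3²·0.85 + 14²·0.95 + 20.6²·0.57 + 17.9²·0.72] + 838.821 = 732.297 + 838.821 = 1571.12.
Reliability = 1571.12 / 1866.08 = 0.842.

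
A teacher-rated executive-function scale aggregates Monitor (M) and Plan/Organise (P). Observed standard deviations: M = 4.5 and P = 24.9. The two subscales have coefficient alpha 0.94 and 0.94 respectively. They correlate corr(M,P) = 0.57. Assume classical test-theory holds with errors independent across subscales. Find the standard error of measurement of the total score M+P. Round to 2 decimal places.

Var(total) = 640.26 + 127.737 = 767.997.
True-score variance = 601.844 + 127.737 = 729.581, so reliability = 0.9500.
Error variance = 767.997 − 729.581 = 38.4156; SEM = √38.4156 = 6.20.

6.20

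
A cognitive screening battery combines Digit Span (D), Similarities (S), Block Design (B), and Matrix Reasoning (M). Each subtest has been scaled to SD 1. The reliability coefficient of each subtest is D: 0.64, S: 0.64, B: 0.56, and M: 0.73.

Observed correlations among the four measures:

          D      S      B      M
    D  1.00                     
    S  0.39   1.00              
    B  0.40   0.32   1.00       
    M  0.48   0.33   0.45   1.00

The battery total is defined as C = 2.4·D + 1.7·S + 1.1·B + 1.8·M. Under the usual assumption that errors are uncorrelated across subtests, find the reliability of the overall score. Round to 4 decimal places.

Var(C) = 2.4² + 1.7² + 1.1² + 1.8² + 2·[4.08·0.39 + 2.64·0.40 + 4.32·0.48 + 1.87·0.32 + 3.06·0.33 + 1.98·0.45] = 13.1 + 14.44 = 27.54.
Because errors are independent across components, Cov(Tᵢ,Tⱼ) = Cov(Xᵢ,Xⱼ); the off-diagonal part of the true-score variance is the same as above.
True-score variance = [2.4²·0.64 + 1.7²·0.64 + 1.1²·0.56 + 1.8²·0.73] + 14.44 = 8.5788 + 14.44 = 23.0188.
Reliability = 23.0188 / 27.54 = 0.8358.

0.8358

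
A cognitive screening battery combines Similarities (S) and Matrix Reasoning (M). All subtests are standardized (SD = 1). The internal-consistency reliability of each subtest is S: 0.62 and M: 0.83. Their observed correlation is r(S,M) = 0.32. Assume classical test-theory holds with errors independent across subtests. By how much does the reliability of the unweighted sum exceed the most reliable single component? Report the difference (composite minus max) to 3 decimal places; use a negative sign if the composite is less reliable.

Var(sum) = 2 + 0.64 = 2.64; true-score variance = 1.45 + 0.64 = 2.09; composite reliability = 0.7917.
Max component reliability = 0.8300.
Difference = 0.7917 − 0.8300 = -0.038.

-0.038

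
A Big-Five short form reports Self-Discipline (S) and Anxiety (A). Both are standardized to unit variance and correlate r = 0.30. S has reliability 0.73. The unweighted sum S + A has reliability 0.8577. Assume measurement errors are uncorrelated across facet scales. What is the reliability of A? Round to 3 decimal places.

Var(S+A) = 2 + 2·0.30 = 2.600.
True-score variance = ρ_S + ρ_A + 2·0.30, so 0.8577 = (0.73 + ρ_A + 0.60) / 2.600.
ρ_A = 0.8577·2.600 − 0.73 − 0.60 = 0.900.

0.900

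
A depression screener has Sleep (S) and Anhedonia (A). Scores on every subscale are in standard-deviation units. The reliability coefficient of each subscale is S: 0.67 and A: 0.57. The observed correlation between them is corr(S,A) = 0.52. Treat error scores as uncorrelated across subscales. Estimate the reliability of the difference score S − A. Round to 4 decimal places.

0.2083

Var(S−A) = 1 + 1 − 2·0.52 = 2 − 1.04 = 0.96.
With uncorrelated errors the cross-covariances are all true-score covariance, so they carry over unchanged; only the diagonal terms shrink to ρᵢσᵢ².
True-score variance = [0.67 + 0.57] − 1.04 = 1.24 − 1.04 = 0.2.
Reliability = 0.2 / 0.96 = 0.2083.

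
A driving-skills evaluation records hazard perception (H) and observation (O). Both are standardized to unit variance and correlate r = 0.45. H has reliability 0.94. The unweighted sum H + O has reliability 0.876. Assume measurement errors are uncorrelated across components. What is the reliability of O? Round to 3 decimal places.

Var(H+O) = 2 + 2·0.45 = 2.900.
True-score variance = ρ_H + ρ_O + 2·0.45, so 0.876 = (0.94 + ρ_O + 0.90) / 2.900.
ρ_O = 0.876·2.900 − 0.94 − 0.90 = 0.700.

0.700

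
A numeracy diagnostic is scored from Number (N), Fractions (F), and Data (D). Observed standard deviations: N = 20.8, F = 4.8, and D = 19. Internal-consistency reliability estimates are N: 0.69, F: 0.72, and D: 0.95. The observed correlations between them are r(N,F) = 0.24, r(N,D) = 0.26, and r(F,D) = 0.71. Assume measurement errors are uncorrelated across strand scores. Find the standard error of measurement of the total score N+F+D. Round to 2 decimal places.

12.59

Var(total) = 816.68 + 382.931 = 1199.61.
True-score variance = 658.06 + 382.931 = 1040.99, so reliability = 0.8678.
Error variance = 1199.61 − 1040.99 = 158.62; SEM = √158.62 = 12.59.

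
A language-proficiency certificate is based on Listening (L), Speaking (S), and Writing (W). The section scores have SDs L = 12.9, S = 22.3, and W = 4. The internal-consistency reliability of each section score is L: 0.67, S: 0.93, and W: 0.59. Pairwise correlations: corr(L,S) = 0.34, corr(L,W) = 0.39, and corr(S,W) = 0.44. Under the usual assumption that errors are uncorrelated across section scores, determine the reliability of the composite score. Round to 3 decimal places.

Var(L+S+W) = 12.9² + 22.3² + 4² + 2·[12.9·22.3·0.34 + 12.9·4·0.39 + 22.3·4·0.44] = 679.7 + 314.36 = 994.06.
With uncorrelated errors the cross-covariances are all true-score covariance, so they carry over unchanged; only the diagonal terms shrink to ρᵢσᵢ².
True-score variance = [12.9²·0.67 + 22.3²·0.93 + 4²·0.59] + 314.36 = 583.414 + 314.36 = 897.774.
Reliability = 897.774 / 994.06 = 0.903.

0.903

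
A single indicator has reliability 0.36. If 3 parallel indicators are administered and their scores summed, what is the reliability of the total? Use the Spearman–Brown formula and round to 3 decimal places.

ρ_k = kρ / (1 + (k−1)ρ) = 3·0.36 / (1 + 2·0.36) = 1.080 / 1.720 = 0.628.

0.628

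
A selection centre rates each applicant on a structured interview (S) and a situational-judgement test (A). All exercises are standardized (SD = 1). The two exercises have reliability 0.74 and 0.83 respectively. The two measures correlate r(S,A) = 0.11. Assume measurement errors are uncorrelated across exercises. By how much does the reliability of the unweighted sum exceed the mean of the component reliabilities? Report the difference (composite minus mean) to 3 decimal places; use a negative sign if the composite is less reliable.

0.021

Var(sum) = 2 + 0.22 = 2.22; true-score variance = 1.57 + 0.22 = 1.79; composite reliability = 0.8063.
Mean component reliability = 0.7850.
Difference = 0.8063 − 0.7850 = 0.021.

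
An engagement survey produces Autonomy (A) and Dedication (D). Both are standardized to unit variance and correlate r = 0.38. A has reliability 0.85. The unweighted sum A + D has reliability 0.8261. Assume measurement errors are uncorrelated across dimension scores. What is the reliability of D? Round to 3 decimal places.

0.670

Var(A+D) = 2 + 2·0.38 = 2.760.
True-score variance = ρ_A + ρ_D + 2·0.38, so 0.8261 = (0.85 + ρ_D + 0.76) / 2.760.
ρ_D = 0.8261·2.760 − 0.85 − 0.76 = 0.670.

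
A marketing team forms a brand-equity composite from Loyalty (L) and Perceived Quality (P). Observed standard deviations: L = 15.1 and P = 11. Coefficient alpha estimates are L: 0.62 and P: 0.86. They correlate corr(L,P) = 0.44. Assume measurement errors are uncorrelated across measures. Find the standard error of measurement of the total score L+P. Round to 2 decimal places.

Var(total) = 349.01 + 146.168 = 495.178.
True-score variance = 245.426 + 146.168 = 391.594, so reliability = 0.7908.
Error variance = 495.178 − 391.594 = 103.584; SEM = √103.584 = 10.18.

10.18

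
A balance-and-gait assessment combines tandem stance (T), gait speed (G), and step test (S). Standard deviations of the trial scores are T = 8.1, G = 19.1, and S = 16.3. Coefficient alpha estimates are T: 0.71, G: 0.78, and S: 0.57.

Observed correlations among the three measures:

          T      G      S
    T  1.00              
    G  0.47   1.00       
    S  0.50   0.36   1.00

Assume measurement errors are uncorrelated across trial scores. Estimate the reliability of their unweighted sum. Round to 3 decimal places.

Var(T+G+S) = 8.1² + 19.1² + 16.3² + 2·[8.1·19.1·0.47 + 8.1·16.3·0.50 + 19.1·16.3·0.36] = 696.11 + 501.615 = 1197.72.
Under uncorrelated errors the observed covariances equal the true-score covariances, so only the own-variance terms attenuate.
True-score variance = [8.1²·0.71 + 19.1²·0.78 + 16.3²·0.57] + 501.615 = 482.578 + 501.615 = 984.193.
Reliability = 984.193 / 1197.72 = 0.822.

0.822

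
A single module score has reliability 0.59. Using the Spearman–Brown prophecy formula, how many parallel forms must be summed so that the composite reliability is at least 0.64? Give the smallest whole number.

k ≥ ρ*(1−ρ₁)/(ρ₁(1−ρ*)) = 0.64·0.41 / (0.59·0.36) = 1.235.
Smallest integer k = 2.

2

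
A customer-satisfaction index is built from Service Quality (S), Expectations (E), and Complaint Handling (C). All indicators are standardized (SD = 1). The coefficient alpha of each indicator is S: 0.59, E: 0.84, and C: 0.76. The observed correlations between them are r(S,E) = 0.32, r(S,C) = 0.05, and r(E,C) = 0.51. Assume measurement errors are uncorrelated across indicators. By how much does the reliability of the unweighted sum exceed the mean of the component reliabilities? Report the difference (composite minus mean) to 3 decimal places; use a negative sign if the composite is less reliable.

0.100

Var(sum) = 3 + 1.76 = 4.76; true-score variance = 2.19 + 1.76 = 3.95; composite reliability = 0.8298.
Mean component reliability = 0.7300.
Difference = 0.8298 − 0.7300 = 0.100.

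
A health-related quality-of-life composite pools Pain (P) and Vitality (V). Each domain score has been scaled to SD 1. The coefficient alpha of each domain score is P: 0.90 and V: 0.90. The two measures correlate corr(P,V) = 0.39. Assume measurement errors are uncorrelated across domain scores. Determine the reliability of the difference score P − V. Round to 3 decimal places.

0.836

Var(P−V) = 1 + 1 − 2·0.39 = 2 − 0.78 = 1.22.
Because errors are independent across components, Cov(Tᵢ,Tⱼ) = Cov(Xᵢ,Xⱼ); the off-diagonal part of the true-score variance is the same as above.
True-score variance = [0.90 + 0.90] − 0.78 = 1.8 − 0.78 = 1.02.
Reliability = 1.02 / 1.22 = 0.836.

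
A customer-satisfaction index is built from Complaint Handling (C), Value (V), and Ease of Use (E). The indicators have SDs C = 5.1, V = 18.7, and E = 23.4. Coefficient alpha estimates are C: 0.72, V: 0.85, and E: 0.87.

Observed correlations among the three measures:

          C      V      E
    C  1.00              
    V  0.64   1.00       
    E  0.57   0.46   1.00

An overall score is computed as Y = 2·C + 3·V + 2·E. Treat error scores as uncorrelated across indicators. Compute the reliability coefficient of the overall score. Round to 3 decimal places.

0.914

Var(Y) = 2²·5.1² + 3²·18.7² + 2²·23.4² + 2·[6·5.1·18.7·0.64 + 4·5.1·23.4·0.57 + 6·18.7·23.4·0.46] = 5441.49 + 3692.07 = 9133.56.
With uncorrelated errors the cross-covariances are all true-score covariance, so they carry over unchanged; only the diagonal terms shrink to ρᵢσᵢ².
True-score variance = [2²·5.1²·0.72 + 3²·18.7²·0.85 + 2²·23.4²·0.87] + 3692.07 = 4655.55 + 3692.07 = 8347.62.
Reliability = 8347.62 / 9133.56 = 0.914.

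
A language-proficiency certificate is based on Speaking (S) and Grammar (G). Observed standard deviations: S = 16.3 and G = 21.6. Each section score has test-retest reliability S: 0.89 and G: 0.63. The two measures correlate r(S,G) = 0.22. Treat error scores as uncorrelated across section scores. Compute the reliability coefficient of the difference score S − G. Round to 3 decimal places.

0.650

Var(S−G) = 16.3² + 21.6² − 2·16.3·21.6·0.22 = 732.25 − 154.915 = 577.335.
With uncorrelated errors the cross-covariances are all true-score covariance, so they carry over unchanged; only the diagonal terms shrink to ρᵢσᵢ².
True-score variance = [16.3²·0.89 + 21.6²·0.63] − 154.915 = 530.397 − 154.915 = 375.482.
Reliability = 375.482 / 577.335 = 0.650.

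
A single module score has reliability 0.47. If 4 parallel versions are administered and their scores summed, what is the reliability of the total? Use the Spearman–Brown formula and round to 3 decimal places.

0.780

ρ_k = kρ / (1 + (k−1)ρ) = 4·0.47 / (1 + 3·0.47) = 1.880 / 2.410 = 0.780.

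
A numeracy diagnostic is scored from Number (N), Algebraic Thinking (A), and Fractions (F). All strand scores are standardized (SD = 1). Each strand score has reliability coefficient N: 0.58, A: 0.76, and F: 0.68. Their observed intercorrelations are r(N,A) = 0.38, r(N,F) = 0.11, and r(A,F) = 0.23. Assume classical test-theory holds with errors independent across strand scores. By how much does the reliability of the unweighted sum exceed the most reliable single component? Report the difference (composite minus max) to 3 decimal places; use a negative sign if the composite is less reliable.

0.019

Var(sum) = 3 + 1.44 = 4.44; true-score variance = 2.02 + 1.44 = 3.46; composite reliability = 0.7793.
Max component reliability = 0.7600.
Difference = 0.7793 − 0.7600 = 0.019.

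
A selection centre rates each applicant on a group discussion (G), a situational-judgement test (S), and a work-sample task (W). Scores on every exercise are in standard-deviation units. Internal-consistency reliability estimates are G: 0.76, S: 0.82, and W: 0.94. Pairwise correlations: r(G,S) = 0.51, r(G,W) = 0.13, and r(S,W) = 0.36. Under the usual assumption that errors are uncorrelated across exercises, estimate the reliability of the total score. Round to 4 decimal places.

Var(G+S+W) = 3 + 2·[0.51 + 0.13 + 0.36] = 3 + 2 = 5.
Because errors are independent across components, Cov(Tᵢ,Tⱼ) = Cov(Xᵢ,Xⱼ); the off-diagonal part of the true-score variance is the same as above.
True-score variance = [0.76 + 0.82 + 0.94] + 2 = 2.52 + 2 = 4.52.
Reliability = 4.52 / 5 = 0.9040.

0.9040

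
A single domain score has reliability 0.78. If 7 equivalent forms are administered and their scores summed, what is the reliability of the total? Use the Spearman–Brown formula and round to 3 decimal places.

ρ_k = kρ / (1 + (k−1)ρ) = 7·0.78 / (1 + 6·0.78) = 5.460 / 5.680 = 0.961.

0.961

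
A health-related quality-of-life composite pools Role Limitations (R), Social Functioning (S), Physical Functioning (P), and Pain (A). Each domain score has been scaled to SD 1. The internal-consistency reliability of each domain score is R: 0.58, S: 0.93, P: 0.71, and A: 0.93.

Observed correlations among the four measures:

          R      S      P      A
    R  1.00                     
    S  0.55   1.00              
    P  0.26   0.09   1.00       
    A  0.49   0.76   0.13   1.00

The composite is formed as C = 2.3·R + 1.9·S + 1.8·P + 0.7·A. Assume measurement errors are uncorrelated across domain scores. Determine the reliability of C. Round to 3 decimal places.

Var(C) = 2.3² + 1.9² + 1.8² + 0.7² + 2·[4.37·0.55 + 4.14·0.26 + 1.61·0.49 + 3.42·0.09 + 1.33·0.76 + 1.26·0.13] = 12.63 + 11.5024 = 24.1324.
Because errors are independent across components, Cov(Tᵢ,Tⱼ) = Cov(Xᵢ,Xⱼ); the off-diagonal part of the true-score variance is the same as above.
True-score variance = [2.3²·0.58 + 1.9²·0.93 + 1.8²·0.71 + 0.7²·0.93] + 11.5024 = 9.1816 + 11.5024 = 20.684.
Reliability = 20.684 / 24.1324 = 0.857.

0.857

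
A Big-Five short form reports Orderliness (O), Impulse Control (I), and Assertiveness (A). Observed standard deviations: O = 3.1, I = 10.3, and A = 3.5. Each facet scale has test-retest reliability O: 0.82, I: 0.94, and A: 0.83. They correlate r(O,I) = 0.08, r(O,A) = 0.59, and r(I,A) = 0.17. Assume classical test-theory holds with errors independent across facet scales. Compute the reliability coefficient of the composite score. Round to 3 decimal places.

0.936

Var(O+I+A) = 3.1² + 10.3² + 3.5² + 2·[3.1·10.3·0.08 + 3.1·3.5·0.59 + 10.3·3.5·0.17] = 127.95 + 30.1688 = 158.119.
With uncorrelated errors the cross-covariances are all true-score covariance, so they carry over unchanged; only the diagonal terms shrink to ρᵢσᵢ².
True-score variance = [3.1²·0.82 + 10.3²·0.94 + 3.5²·0.83] + 30.1688 = 117.772 + 30.1688 = 147.941.
Reliability = 147.941 / 158.119 = 0.936.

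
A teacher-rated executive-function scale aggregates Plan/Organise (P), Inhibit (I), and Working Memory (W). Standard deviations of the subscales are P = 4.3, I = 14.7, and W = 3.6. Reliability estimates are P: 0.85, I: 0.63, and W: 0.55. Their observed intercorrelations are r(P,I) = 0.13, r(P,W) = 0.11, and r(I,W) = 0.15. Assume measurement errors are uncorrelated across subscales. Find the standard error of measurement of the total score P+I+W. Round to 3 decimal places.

9.411

Var(total) = 247.54 + 35.7162 = 283.256.
True-score variance = 158.981 + 35.7162 = 194.697, so reliability = 0.6874.
Error variance = 283.256 − 194.697 = 88.5588; SEM = √88.5588 = 9.411.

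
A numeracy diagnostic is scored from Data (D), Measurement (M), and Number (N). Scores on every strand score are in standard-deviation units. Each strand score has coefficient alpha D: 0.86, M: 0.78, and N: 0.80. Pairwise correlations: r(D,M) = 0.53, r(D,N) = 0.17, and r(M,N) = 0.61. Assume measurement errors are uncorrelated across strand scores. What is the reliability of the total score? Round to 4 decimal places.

Var(D+M+N) = 3 + 2·[0.53 + 0.17 + 0.61] = 3 + 2.62 = 5.62.
With uncorrelated errors the cross-covariances are all true-score covariance, so they carry over unchanged; only the diagonal terms shrink to ρᵢσᵢ².
True-score variance = [0.86 + 0.78 + 0.80] + 2.62 = 2.44 + 2.62 = 5.06.
Reliability = 5.06 / 5.62 = 0.9004.

0.9004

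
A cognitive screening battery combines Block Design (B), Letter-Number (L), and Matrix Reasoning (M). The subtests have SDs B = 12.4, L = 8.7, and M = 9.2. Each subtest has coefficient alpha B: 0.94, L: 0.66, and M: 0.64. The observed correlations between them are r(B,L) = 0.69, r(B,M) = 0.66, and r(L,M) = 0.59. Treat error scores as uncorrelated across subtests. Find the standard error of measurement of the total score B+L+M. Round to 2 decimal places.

Var(total) = 314.09 + 393.907 = 707.997.
True-score variance = 248.659 + 393.907 = 642.567, so reliability = 0.9076.
Error variance = 707.997 − 642.567 = 65.4306; SEM = √65.4306 = 8.09.

8.09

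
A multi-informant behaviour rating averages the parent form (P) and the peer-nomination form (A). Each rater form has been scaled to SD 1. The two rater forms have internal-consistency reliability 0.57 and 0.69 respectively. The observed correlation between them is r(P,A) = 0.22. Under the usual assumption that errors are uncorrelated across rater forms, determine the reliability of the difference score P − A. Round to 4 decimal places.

0.5256

Var(P−A) = 1 + 1 − 2·0.22 = 2 − 0.44 = 1.56.
With uncorrelated errors the cross-covariances are all true-score covariance, so they carry over unchanged; only the diagonal terms shrink to ρᵢσᵢ².
True-score variance = [0.57 + 0.69] − 0.44 = 1.26 − 0.44 = 0.82.
Reliability = 0.82 / 1.56 = 0.5256.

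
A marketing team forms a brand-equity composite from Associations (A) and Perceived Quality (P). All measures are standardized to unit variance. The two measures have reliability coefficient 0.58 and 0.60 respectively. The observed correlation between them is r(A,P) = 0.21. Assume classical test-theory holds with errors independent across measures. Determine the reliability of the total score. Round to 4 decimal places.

Var(A+P) = 2 + 2·[0.21] = 2 + 0.42 = 2.42.
Because errors are independent across components, Cov(Tᵢ,Tⱼ) = Cov(Xᵢ,Xⱼ); the off-diagonal part of the true-score variance is the same as above.
True-score variance = [0.58 + 0.60] + 0.42 = 1.18 + 0.42 = 1.6.
Reliability = 1.6 / 2.42 = 0.6612.

0.6612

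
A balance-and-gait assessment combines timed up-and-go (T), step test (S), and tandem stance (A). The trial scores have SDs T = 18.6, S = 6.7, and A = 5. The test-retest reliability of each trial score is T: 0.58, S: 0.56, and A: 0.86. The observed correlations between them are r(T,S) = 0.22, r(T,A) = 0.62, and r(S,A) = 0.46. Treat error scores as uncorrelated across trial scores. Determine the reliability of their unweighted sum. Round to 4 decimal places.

0.7267

Var(T+S+A) = 18.6² + 6.7² + 5² + 2·[18.6·6.7·0.22 + 18.6·5·0.62 + 6.7·5·0.46] = 415.85 + 200.973 = 616.823.
With uncorrelated errors the cross-covariances are all true-score covariance, so they carry over unchanged; only the diagonal terms shrink to ρᵢσᵢ².
True-score variance = [18.6²·0.58 + 6.7²·0.56 + 5²·0.86] + 200.973 = 247.295 + 200.973 = 448.268.
Reliability = 448.268 / 616.823 = 0.7267.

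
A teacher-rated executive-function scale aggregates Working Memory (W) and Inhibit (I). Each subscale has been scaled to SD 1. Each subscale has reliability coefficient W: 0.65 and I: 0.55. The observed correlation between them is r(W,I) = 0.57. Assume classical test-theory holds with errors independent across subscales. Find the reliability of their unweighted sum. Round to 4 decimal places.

0.7452

Var(W+I) = 2 + 2·[0.57] = 2 + 1.14 = 3.14.
Under uncorrelated errors the observed covariances equal the true-score covariances, so only the own-variance terms attenuate.
True-score variance = [0.65 + 0.55] + 1.14 = 1.2 + 1.14 = 2.34.
Reliability = 2.34 / 3.14 = 0.7452.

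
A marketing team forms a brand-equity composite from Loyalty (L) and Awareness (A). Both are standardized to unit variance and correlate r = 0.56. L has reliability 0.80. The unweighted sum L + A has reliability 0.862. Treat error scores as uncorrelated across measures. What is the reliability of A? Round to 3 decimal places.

0.769

Var(L+A) = 2 + 2·0.56 = 3.120.
True-score variance = ρ_L + ρ_A + 2·0.56, so 0.862 = (0.80 + ρ_A + 1.12) / 3.120.
ρ_A = 0.862·3.120 − 0.80 − 1.12 = 0.769.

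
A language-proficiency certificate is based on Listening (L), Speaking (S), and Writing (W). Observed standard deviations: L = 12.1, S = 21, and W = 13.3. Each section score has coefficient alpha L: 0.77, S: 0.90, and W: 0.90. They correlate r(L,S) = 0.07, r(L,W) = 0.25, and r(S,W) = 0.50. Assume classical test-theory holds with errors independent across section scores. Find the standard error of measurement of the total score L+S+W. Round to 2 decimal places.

9.77

Var(total) = 764.3 + 395.339 = 1159.64.
True-score variance = 668.837 + 395.339 = 1064.18, so reliability = 0.9177.
Error variance = 1159.64 − 1064.18 = 95.4633; SEM = √95.4633 = 9.77.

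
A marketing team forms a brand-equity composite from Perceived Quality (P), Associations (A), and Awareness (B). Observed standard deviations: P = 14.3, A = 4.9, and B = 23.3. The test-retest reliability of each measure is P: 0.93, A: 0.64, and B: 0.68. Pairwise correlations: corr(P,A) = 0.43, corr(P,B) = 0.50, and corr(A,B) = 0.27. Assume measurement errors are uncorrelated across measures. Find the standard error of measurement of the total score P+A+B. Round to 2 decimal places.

14.02

Var(total) = 771.39 + 455.102 = 1226.49.
True-score variance = 574.707 + 455.102 = 1029.81, so reliability = 0.8396.
Error variance = 1226.49 − 1029.81 = 196.683; SEM = √196.683 = 14.02.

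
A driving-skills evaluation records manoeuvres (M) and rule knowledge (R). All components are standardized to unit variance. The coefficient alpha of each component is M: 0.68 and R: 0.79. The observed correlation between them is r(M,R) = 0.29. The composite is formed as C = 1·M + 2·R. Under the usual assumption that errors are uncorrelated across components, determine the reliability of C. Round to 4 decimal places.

0.8117

Var(C) = 1 + 2² + 2·[2·0.29] = 5 + 1.16 = 6.16.
With uncorrelated errors the cross-covariances are all true-score covariance, so they carry over unchanged; only the diagonal terms shrink to ρᵢσᵢ².
True-score variance = [0.68 + 2²·0.79] + 1.16 = 3.84 + 1.16 = 5.
Reliability = 5 / 6.16 = 0.8117.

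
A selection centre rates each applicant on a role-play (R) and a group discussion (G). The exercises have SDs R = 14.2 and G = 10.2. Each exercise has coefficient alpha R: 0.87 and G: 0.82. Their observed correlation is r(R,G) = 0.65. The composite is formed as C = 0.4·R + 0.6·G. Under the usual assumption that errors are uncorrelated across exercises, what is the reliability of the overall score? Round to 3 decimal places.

0.905

Var(C) = 0.4²·14.2² + 0.6²·10.2² + 2·[0.24·14.2·10.2·0.65] = 69.7168 + 45.1901 = 114.907.
Because errors are independent across components, Cov(Tᵢ,Tⱼ) = Cov(Xᵢ,Xⱼ); the off-diagonal part of the true-score variance is the same as above.
True-score variance = [0.4²·14.2²·0.87 + 0.6²·10.2²·0.82] + 45.1901 = 58.7809 + 45.1901 = 103.971.
Reliability = 103.971 / 114.907 = 0.905.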